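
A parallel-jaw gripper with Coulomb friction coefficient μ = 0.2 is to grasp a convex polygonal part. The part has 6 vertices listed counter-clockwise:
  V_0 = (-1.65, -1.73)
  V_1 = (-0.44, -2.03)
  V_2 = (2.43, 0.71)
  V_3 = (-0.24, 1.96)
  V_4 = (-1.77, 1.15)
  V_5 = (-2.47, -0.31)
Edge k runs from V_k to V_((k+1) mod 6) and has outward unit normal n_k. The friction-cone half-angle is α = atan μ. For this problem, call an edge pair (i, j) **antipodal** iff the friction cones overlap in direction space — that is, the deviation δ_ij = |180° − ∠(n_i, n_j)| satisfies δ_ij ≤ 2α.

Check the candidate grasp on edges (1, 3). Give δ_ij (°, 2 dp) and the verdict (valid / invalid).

α = atan 0.2 = 11.31°;  2α = 22.62°
edge 1: e_1 = (+2.87, +2.74);  n_1 = (+0.6905, -0.7233)
edge 3: e_3 = (-1.53, -0.81);  n_3 = (-0.4679, +0.8838)
∠(n_1, n_3) = 164.22°
δ = |180° − 164.22°| = 15.78°
15.78° ≤ 2α = 22.62°  →  valid

δ = 15.78°, valid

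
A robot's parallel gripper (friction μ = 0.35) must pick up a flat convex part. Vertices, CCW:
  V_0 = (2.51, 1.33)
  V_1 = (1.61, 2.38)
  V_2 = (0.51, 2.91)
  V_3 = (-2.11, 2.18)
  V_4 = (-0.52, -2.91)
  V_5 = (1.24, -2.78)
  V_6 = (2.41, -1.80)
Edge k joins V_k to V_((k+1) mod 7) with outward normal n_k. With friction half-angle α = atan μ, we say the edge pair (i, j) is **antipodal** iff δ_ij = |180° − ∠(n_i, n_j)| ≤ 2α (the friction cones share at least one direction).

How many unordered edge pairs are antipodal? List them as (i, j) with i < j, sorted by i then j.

α = atan 0.35 = 19.29°;  2α = 38.58°
n_0 = (+0.7593, +0.6508)
n_1 = (+0.4341, +0.9009)
n_2 = (-0.2684, +0.9633)
n_3 = (-0.9545, -0.2982)
n_4 = (+0.0737, -0.9973)
n_5 = (+0.6421, -0.7666)
n_6 = (+0.9995, -0.0319)
  (0,1): δ = 156.33°  ·
  (0,2): δ = 115.03°  ·
  (0,3): δ = 23.25°  ✓
  (0,4): δ = 53.62°  ·
  (0,5): δ = 89.35°  ·
  (0,6): δ = 137.57°  ·
  (1,2): δ = 138.71°  ·
  (1,3): δ = 46.93°  ·
  (1,4): δ = 29.95°  ✓
  (1,5): δ = 65.68°  ·
  (1,6): δ = 113.90°  ·
  (2,3): δ = 88.22°  ·
  (2,4): δ = 11.34°  ✓
  (2,5): δ = 24.38°  ✓
  (2,6): δ = 72.60°  ·
  (3,4): δ = 103.12°  ·
  (3,5): δ = 67.40°  ·
  (3,6): δ = 19.18°  ✓
  (4,5): δ = 144.27°  ·
  (4,6): δ = 96.05°  ·
  (5,6): δ = 131.78°  ·
antipodal pairs: 5

count = 5; pairs: (0,3), (1,4), (2,4), (2,5), (3,6)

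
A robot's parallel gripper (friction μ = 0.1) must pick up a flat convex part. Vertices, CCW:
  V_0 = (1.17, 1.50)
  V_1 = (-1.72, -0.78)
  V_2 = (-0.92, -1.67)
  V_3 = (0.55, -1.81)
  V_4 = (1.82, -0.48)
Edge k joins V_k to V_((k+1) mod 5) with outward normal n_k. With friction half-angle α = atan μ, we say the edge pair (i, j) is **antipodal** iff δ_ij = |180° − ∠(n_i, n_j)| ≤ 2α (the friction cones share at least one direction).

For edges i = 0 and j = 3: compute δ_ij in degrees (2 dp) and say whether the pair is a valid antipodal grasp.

α = atan 0.1 = 5.71°;  2α = 11.42°
edge 0: e_0 = (-2.89, -2.28);  n_0 = (-0.6194, +0.7851)
edge 3: e_3 = (+1.27, +1.33);  n_3 = (+0.7232, -0.6906)
∠(n_0, n_3) = 171.95°
δ = |180° − 171.95°| = 8.05°
8.05° ≤ 2α = 11.42°  →  valid

δ = 8.05°, valid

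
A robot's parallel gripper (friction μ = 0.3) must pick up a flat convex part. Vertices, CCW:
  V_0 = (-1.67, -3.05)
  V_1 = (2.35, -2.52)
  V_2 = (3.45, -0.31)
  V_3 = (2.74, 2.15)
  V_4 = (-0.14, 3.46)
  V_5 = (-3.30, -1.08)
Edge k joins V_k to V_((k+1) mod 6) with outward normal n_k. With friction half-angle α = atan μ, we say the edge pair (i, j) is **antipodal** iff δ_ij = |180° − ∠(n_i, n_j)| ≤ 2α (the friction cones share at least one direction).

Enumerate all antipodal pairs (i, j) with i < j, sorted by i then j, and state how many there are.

α = atan 0.3 = 16.70°;  2α = 33.40°
n_0 = (+0.1307, -0.9914)
n_1 = (+0.8952, -0.4456)
n_2 = (+0.9608, +0.2773)
n_3 = (+0.4140, +0.9103)
n_4 = (-0.8208, +0.5713)
n_5 = (-0.7705, -0.6375)
  (0,1): δ = 123.97°  ·
  (0,2): δ = 81.41°  ·
  (0,3): δ = 31.97°  ✓
  (0,4): δ = 47.65°  ·
  (0,5): δ = 122.09°  ·
  (1,2): δ = 137.44°  ·
  (1,3): δ = 88.00°  ·
  (1,4): δ = 8.38°  ✓
  (1,5): δ = 66.07°  ·
  (2,3): δ = 130.56°  ·
  (2,4): δ = 50.94°  ·
  (2,5): δ = 23.51°  ✓
  (3,4): δ = 100.38°  ·
  (3,5): δ = 25.94°  ✓
  (4,5): δ = 105.56°  ·
antipodal pairs: 4

count = 4; pairs: (0,3), (1,4), (2,5), (3,5)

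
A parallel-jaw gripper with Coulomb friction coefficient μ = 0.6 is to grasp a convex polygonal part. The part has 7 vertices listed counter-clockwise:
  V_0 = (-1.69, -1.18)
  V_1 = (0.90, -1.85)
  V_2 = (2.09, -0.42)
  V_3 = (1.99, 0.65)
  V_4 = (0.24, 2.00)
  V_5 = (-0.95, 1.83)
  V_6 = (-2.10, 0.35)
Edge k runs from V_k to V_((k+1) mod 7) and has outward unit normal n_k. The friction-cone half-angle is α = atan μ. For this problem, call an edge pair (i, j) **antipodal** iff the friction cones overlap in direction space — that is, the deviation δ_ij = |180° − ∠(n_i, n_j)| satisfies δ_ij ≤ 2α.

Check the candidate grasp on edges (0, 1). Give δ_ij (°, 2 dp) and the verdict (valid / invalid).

δ = 115.26°, invalid

α = atan 0.6 = 30.96°;  2α = 61.93°
edge 0: e_0 = (+2.59, -0.67);  n_0 = (-0.2504, -0.9681)
edge 1: e_1 = (+1.19, +1.43);  n_1 = (+0.7687, -0.6397)
∠(n_0, n_1) = 64.74°
δ = |180° − 64.74°| = 115.26°
115.26° > 2α = 61.93°  →  invalid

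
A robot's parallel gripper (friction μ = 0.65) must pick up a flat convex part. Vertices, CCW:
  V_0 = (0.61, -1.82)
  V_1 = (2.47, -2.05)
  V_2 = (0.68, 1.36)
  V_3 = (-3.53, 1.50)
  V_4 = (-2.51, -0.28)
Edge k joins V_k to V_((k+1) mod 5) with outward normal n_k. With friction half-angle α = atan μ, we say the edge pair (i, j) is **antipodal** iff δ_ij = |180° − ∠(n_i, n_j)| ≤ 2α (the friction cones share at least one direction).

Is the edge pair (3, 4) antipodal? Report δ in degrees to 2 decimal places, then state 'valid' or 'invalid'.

δ = 146.08°, invalid

α = atan 0.65 = 33.02°;  2α = 66.05°
edge 3: e_3 = (+1.02, -1.78);  n_3 = (-0.8676, -0.4972)
edge 4: e_4 = (+3.12, -1.54);  n_4 = (-0.4426, -0.8967)
∠(n_3, n_4) = 33.92°
δ = |180° − 33.92°| = 146.08°
146.08° > 2α = 66.05°  →  invalid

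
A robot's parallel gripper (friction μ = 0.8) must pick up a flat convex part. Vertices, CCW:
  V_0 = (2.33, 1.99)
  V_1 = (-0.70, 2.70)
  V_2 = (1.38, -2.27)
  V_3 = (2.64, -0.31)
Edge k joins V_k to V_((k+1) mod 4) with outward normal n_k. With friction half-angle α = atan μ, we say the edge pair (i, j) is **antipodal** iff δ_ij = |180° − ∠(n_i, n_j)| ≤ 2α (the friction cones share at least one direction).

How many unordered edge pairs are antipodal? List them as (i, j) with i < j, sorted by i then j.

α = atan 0.8 = 38.66°;  2α = 77.32°
n_0 = (+0.2281, +0.9736)
n_1 = (-0.9225, -0.3861)
n_2 = (+0.8412, -0.5408)
n_3 = (+0.9910, +0.1336)
  (0,1): δ = 54.10°  ✓
  (0,2): δ = 70.45°  ✓
  (0,3): δ = 110.86°  ·
  (1,2): δ = 55.45°  ✓
  (1,3): δ = 15.03°  ✓
  (2,3): δ = 139.59°  ·
antipodal pairs: 4

count = 4; pairs: (0,1), (0,2), (1,2), (1,3)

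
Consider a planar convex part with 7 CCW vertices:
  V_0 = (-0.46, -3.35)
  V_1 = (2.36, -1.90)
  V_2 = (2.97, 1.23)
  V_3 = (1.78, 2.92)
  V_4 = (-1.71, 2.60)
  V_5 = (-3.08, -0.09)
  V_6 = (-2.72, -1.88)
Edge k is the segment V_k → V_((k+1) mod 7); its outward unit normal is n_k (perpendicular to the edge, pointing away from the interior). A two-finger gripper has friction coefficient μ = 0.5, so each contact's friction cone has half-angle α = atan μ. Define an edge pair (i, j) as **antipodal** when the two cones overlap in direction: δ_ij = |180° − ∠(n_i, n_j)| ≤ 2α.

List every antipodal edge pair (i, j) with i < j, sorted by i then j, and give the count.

α = atan 0.5 = 26.57°;  2α = 53.13°
n_0 = (+0.4573, -0.8893)
n_1 = (+0.9815, -0.1913)
n_2 = (+0.8176, +0.5757)
n_3 = (-0.0913, +0.9958)
n_4 = (-0.8911, +0.4538)
n_5 = (-0.9804, -0.1972)
n_6 = (-0.5452, -0.8383)
  (0,1): δ = 128.24°  ·
  (0,2): δ = 82.06°  ·
  (0,3): δ = 21.97°  ✓
  (0,4): δ = 35.80°  ✓
  (0,5): δ = 74.16°  ·
  (0,6): δ = 119.75°  ·
  (1,2): δ = 133.82°  ·
  (1,3): δ = 73.73°  ·
  (1,4): δ = 15.96°  ✓
  (1,5): δ = 22.40°  ✓
  (1,6): δ = 67.99°  ·
  (2,3): δ = 119.91°  ·
  (2,4): δ = 62.14°  ·
  (2,5): δ = 23.78°  ✓
  (2,6): δ = 21.81°  ✓
  (3,4): δ = 122.23°  ·
  (3,5): δ = 83.87°  ·
  (3,6): δ = 38.28°  ✓
  (4,5): δ = 141.64°  ·
  (4,6): δ = 96.05°  ·
  (5,6): δ = 134.41°  ·
antipodal pairs: 7

count = 7; pairs: (0,3), (0,4), (1,4), (1,5), (2,5), (2,6), (3,6)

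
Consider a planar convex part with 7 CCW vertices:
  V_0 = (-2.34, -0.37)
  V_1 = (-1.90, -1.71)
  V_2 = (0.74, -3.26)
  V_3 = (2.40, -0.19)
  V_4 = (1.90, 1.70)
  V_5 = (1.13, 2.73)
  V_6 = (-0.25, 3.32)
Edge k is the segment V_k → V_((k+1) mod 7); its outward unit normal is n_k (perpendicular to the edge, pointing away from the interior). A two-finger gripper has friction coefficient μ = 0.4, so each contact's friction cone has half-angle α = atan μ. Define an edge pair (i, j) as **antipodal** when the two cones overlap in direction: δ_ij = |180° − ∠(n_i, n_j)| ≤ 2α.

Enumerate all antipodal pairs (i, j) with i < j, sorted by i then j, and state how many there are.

count = 5; pairs: (0,3), (0,4), (1,4), (1,5), (2,6)

α = atan 0.4 = 21.80°;  2α = 43.60°
n_0 = (-0.9501, -0.3120)
n_1 = (-0.5063, -0.8624)
n_2 = (+0.8796, -0.4756)
n_3 = (+0.9667, +0.2558)
n_4 = (+0.8009, +0.5988)
n_5 = (+0.3931, +0.9195)
n_6 = (-0.8701, +0.4928)
  (0,1): δ = 138.60°  ·
  (0,2): δ = 46.58°  ·
  (0,3): δ = 3.36°  ✓
  (0,4): δ = 18.60°  ✓
  (0,5): δ = 48.67°  ·
  (0,6): δ = 132.29°  ·
  (1,2): δ = 87.98°  ·
  (1,3): δ = 44.76°  ·
  (1,4): δ = 22.80°  ✓
  (1,5): δ = 7.27°  ✓
  (1,6): δ = 90.89°  ·
  (2,3): δ = 136.78°  ·
  (2,4): δ = 114.82°  ·
  (2,5): δ = 84.75°  ·
  (2,6): δ = 1.13°  ✓
  (3,4): δ = 158.04°  ·
  (3,5): δ = 127.97°  ·
  (3,6): δ = 44.35°  ·
  (4,5): δ = 149.93°  ·
  (4,6): δ = 66.31°  ·
  (5,6): δ = 96.38°  ·
antipodal pairs: 5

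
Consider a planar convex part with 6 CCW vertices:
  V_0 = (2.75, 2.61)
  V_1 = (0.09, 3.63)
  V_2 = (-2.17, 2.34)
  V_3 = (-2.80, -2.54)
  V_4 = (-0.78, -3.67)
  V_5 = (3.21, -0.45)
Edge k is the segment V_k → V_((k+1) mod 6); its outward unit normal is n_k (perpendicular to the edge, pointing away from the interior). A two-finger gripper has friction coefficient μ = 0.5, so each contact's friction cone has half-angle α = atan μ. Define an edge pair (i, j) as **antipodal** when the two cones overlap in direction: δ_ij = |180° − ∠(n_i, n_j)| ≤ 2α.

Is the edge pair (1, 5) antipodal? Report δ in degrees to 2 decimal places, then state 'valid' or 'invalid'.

δ = 68.83°, invalid

α = atan 0.5 = 26.57°;  2α = 53.13°
edge 1: e_1 = (-2.26, -1.29);  n_1 = (-0.4957, +0.8685)
edge 5: e_5 = (-0.46, +3.06);  n_5 = (+0.9889, +0.1487)
∠(n_1, n_5) = 111.17°
δ = |180° − 111.17°| = 68.83°
68.83° > 2α = 53.13°  →  invalid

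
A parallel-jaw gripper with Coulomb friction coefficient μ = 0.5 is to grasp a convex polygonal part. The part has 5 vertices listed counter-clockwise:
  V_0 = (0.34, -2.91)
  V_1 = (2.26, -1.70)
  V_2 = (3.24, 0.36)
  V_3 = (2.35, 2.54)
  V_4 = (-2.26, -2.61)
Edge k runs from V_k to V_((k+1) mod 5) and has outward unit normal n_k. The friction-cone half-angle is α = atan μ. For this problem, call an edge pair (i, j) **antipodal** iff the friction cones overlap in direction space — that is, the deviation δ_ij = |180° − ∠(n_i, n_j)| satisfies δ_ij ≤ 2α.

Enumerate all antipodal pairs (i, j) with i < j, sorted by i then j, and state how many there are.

α = atan 0.5 = 26.57°;  2α = 53.13°
n_0 = (+0.5332, -0.8460)
n_1 = (+0.9030, -0.4296)
n_2 = (+0.9258, +0.3780)
n_3 = (-0.7451, +0.6670)
n_4 = (-0.1146, -0.9934)
  (0,1): δ = 147.66°  ·
  (0,2): δ = 100.01°  ·
  (0,3): δ = 15.95°  ✓
  (0,4): δ = 141.20°  ·
  (1,2): δ = 132.35°  ·
  (1,3): δ = 16.39°  ✓
  (1,4): δ = 108.86°  ·
  (2,3): δ = 64.04°  ·
  (2,4): δ = 61.21°  ·
  (3,4): δ = 54.75°  ·
antipodal pairs: 2

count = 2; pairs: (0,3), (1,3)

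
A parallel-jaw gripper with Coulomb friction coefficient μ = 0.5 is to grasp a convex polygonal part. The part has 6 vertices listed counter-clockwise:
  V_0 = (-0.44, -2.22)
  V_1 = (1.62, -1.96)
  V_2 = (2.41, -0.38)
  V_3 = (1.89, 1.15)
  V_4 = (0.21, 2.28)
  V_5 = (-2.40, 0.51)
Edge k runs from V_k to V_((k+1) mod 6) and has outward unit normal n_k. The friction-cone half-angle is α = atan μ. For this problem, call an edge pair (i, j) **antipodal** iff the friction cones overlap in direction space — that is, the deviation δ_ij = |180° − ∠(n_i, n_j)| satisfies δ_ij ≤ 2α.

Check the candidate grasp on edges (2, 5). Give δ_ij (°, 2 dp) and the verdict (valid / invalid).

α = atan 0.5 = 26.57°;  2α = 53.13°
edge 2: e_2 = (-0.52, +1.53);  n_2 = (+0.9468, +0.3218)
edge 5: e_5 = (+1.96, -2.73);  n_5 = (-0.8123, -0.5832)
∠(n_2, n_5) = 163.09°
δ = |180° − 163.09°| = 16.91°
16.91° ≤ 2α = 53.13°  →  valid

δ = 16.91°, valid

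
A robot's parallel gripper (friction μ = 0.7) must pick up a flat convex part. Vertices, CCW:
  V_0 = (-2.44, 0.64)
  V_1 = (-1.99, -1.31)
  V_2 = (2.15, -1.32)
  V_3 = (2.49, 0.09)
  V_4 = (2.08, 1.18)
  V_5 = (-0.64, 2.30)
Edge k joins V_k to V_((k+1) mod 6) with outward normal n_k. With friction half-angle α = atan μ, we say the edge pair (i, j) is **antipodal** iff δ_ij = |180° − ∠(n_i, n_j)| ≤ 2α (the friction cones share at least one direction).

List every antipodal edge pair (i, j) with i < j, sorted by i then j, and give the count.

count = 8; pairs: (0,2), (0,3), (0,4), (1,3), (1,4), (1,5), (2,5), (3,5)

α = atan 0.7 = 34.99°;  2α = 69.98°
n_0 = (-0.9744, -0.2249)
n_1 = (-0.0024, -1.0000)
n_2 = (+0.9721, -0.2344)
n_3 = (+0.9360, +0.3521)
n_4 = (+0.3807, +0.9247)
n_5 = (-0.6779, +0.7351)
  (0,1): δ = 103.13°  ·
  (0,2): δ = 26.55°  ✓
  (0,3): δ = 7.62°  ✓
  (0,4): δ = 54.63°  ✓
  (0,5): δ = 119.69°  ·
  (1,2): δ = 103.42°  ·
  (1,3): δ = 69.25°  ✓
  (1,4): δ = 22.24°  ✓
  (1,5): δ = 42.82°  ✓
  (2,3): δ = 145.83°  ·
  (2,4): δ = 98.82°  ·
  (2,5): δ = 33.76°  ✓
  (3,4): δ = 132.99°  ·
  (3,5): δ = 67.93°  ✓
  (4,5): δ = 114.94°  ·
antipodal pairs: 8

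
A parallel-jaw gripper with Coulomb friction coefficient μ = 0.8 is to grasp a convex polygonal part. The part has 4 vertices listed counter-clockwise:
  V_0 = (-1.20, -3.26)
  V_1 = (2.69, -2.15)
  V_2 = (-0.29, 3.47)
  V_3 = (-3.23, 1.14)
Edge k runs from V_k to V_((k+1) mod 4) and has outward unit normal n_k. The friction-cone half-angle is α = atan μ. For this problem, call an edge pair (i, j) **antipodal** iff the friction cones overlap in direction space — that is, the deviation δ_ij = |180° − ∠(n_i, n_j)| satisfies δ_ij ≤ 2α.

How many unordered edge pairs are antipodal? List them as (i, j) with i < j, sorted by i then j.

count = 2; pairs: (0,2), (1,3)

α = atan 0.8 = 38.66°;  2α = 77.32°
n_0 = (+0.2744, -0.9616)
n_1 = (+0.8835, +0.4685)
n_2 = (-0.6211, +0.7837)
n_3 = (-0.9080, -0.4189)
  (0,1): δ = 77.99°  ·
  (0,2): δ = 22.47°  ✓
  (0,3): δ = 98.84°  ·
  (1,2): δ = 79.54°  ·
  (1,3): δ = 3.17°  ✓
  (2,3): δ = 103.63°  ·
antipodal pairs: 2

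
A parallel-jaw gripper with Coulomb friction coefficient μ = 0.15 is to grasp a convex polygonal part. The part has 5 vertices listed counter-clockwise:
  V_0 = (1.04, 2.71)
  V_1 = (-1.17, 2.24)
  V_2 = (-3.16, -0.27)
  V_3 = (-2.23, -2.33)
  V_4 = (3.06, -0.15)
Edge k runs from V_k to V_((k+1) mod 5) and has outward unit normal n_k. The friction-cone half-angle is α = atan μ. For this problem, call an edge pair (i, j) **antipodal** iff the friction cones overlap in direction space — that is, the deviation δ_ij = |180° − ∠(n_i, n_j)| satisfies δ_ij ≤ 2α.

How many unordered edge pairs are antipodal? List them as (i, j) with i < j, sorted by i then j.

count = 2; pairs: (0,3), (2,4)

α = atan 0.15 = 8.53°;  2α = 17.06°
n_0 = (-0.2080, +0.9781)
n_1 = (-0.7836, +0.6213)
n_2 = (-0.9114, -0.4115)
n_3 = (+0.3810, -0.9246)
n_4 = (+0.8168, +0.5769)
  (0,1): δ = 140.41°  ·
  (0,2): δ = 77.71°  ·
  (0,3): δ = 10.39°  ✓
  (0,4): δ = 113.23°  ·
  (1,2): δ = 117.29°  ·
  (1,3): δ = 29.20°  ·
  (1,4): δ = 73.64°  ·
  (2,3): δ = 91.90°  ·
  (2,4): δ = 10.94°  ✓
  (3,4): δ = 77.16°  ·
antipodal pairs: 2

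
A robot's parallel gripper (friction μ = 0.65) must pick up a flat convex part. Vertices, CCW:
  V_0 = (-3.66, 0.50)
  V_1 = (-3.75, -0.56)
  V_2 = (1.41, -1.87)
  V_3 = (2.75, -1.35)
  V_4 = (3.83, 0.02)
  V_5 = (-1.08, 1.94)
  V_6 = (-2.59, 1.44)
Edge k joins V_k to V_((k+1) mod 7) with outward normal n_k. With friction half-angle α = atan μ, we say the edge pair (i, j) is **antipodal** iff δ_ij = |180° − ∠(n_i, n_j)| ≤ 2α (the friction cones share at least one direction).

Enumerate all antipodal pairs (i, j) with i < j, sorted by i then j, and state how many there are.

count = 10; pairs: (0,2), (0,3), (1,4), (1,5), (1,6), (2,4), (2,5), (2,6), (3,5), (3,6)

α = atan 0.65 = 33.02°;  2α = 66.05°
n_0 = (-0.9964, +0.0846)
n_1 = (-0.2461, -0.9693)
n_2 = (+0.3618, -0.9323)
n_3 = (+0.7853, -0.6191)
n_4 = (+0.3642, +0.9313)
n_5 = (-0.3143, +0.9493)
n_6 = (-0.6600, +0.7513)
  (0,1): δ = 99.39°  ·
  (0,2): δ = 63.94°  ✓
  (0,3): δ = 33.40°  ✓
  (0,4): δ = 73.50°  ·
  (0,5): δ = 113.17°  ·
  (0,6): δ = 136.15°  ·
  (1,2): δ = 144.55°  ·
  (1,3): δ = 114.00°  ·
  (1,4): δ = 7.11°  ✓
  (1,5): δ = 32.57°  ✓
  (1,6): δ = 55.54°  ✓
  (2,3): δ = 149.46°  ·
  (2,4): δ = 42.57°  ✓
  (2,5): δ = 2.89°  ✓
  (2,6): δ = 20.09°  ✓
  (3,4): δ = 73.11°  ·
  (3,5): δ = 33.43°  ✓
  (3,6): δ = 10.45°  ✓
  (4,5): δ = 140.32°  ·
  (4,6): δ = 117.34°  ·
  (5,6): δ = 157.02°  ·
antipodal pairs: 10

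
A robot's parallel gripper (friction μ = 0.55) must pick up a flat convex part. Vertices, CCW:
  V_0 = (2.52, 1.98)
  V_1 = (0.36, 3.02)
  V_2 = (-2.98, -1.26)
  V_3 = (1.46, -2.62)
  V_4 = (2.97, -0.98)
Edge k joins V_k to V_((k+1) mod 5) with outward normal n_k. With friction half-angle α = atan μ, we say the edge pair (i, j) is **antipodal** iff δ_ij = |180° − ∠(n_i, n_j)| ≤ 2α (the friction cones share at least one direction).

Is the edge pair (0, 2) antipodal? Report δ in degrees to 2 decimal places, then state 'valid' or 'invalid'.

δ = 8.68°, valid

α = atan 0.55 = 28.81°;  2α = 57.62°
edge 0: e_0 = (-2.16, +1.04);  n_0 = (+0.4338, +0.9010)
edge 2: e_2 = (+4.44, -1.36);  n_2 = (-0.2929, -0.9562)
∠(n_0, n_2) = 171.32°
δ = |180° − 171.32°| = 8.68°
8.68° ≤ 2α = 57.62°  →  valid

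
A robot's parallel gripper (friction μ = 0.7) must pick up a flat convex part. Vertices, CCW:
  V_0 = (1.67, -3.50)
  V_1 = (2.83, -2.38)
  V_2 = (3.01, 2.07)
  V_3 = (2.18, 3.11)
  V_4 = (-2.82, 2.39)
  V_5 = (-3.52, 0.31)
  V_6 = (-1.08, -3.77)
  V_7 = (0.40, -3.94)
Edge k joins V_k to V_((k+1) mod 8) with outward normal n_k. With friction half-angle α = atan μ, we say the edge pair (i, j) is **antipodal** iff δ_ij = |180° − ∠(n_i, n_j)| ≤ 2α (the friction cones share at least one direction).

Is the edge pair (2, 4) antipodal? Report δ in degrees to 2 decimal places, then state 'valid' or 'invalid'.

δ = 57.19°, valid

α = atan 0.7 = 34.99°;  2α = 69.98°
edge 2: e_2 = (-0.83, +1.04);  n_2 = (+0.7816, +0.6238)
edge 4: e_4 = (-0.70, -2.08);  n_4 = (-0.9478, +0.3190)
∠(n_2, n_4) = 122.81°
δ = |180° − 122.81°| = 57.19°
57.19° ≤ 2α = 69.98°  →  valid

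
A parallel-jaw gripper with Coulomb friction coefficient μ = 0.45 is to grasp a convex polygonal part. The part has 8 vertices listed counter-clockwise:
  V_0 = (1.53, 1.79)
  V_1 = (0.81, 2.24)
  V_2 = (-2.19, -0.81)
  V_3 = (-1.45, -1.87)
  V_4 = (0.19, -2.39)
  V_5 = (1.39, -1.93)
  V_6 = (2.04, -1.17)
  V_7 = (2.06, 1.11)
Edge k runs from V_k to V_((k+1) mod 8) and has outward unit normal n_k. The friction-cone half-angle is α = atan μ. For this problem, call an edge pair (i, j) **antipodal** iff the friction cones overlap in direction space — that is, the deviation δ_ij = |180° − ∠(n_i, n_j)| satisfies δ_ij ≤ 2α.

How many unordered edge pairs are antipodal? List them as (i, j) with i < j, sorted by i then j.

count = 8; pairs: (0,2), (0,3), (1,4), (1,5), (1,6), (2,6), (2,7), (3,7)

α = atan 0.45 = 24.23°;  2α = 48.46°
n_0 = (+0.5300, +0.8480)
n_1 = (-0.7129, +0.7012)
n_2 = (-0.8200, -0.5724)
n_3 = (-0.3022, -0.9532)
n_4 = (+0.3579, -0.9337)
n_5 = (+0.7600, -0.6500)
n_6 = (+1.0000, -0.0088)
n_7 = (+0.7887, +0.6147)
  (0,1): δ = 102.52°  ·
  (0,2): δ = 23.08°  ✓
  (0,3): δ = 14.41°  ✓
  (0,4): δ = 52.98°  ·
  (0,5): δ = 81.47°  ·
  (0,6): δ = 121.50°  ·
  (0,7): δ = 159.94°  ·
  (1,2): δ = 100.55°  ·
  (1,3): δ = 63.07°  ·
  (1,4): δ = 24.50°  ✓
  (1,5): δ = 3.99°  ✓
  (1,6): δ = 44.02°  ✓
  (1,7): δ = 82.46°  ·
  (2,3): δ = 142.51°  ·
  (2,4): δ = 103.95°  ·
  (2,5): δ = 75.46°  ·
  (2,6): δ = 35.42°  ✓
  (2,7): δ = 3.01°  ✓
  (3,4): δ = 141.43°  ·
  (3,5): δ = 112.95°  ·
  (3,6): δ = 72.91°  ·
  (3,7): δ = 34.47°  ✓
  (4,5): δ = 151.51°  ·
  (4,6): δ = 111.48°  ·
  (4,7): δ = 73.04°  ·
  (5,6): δ = 139.96°  ·
  (5,7): δ = 101.53°  ·
  (6,7): δ = 141.56°  ·
antipodal pairs: 8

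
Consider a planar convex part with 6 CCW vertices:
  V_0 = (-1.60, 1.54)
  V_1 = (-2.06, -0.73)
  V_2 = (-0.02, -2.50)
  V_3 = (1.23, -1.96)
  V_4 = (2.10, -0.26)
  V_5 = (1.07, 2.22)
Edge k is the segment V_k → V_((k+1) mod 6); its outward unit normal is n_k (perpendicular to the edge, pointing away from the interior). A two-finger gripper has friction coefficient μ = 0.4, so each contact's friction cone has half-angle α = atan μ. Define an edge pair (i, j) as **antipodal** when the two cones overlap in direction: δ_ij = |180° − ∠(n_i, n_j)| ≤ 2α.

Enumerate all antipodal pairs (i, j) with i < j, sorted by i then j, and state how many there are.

count = 4; pairs: (0,3), (0,4), (1,4), (2,5)

α = atan 0.4 = 21.80°;  2α = 43.60°
n_0 = (-0.9801, +0.1986)
n_1 = (-0.6554, -0.7553)
n_2 = (+0.3966, -0.9180)
n_3 = (+0.8902, -0.4556)
n_4 = (+0.9235, +0.3836)
n_5 = (-0.2468, +0.9691)
  (0,1): δ = 119.49°  ·
  (0,2): δ = 55.18°  ·
  (0,3): δ = 15.65°  ✓
  (0,4): δ = 34.01°  ✓
  (0,5): δ = 115.74°  ·
  (1,2): δ = 115.69°  ·
  (1,3): δ = 76.16°  ·
  (1,4): δ = 26.50°  ✓
  (1,5): δ = 55.23°  ·
  (2,3): δ = 140.47°  ·
  (2,4): δ = 90.81°  ·
  (2,5): δ = 9.08°  ✓
  (3,4): δ = 130.34°  ·
  (3,5): δ = 48.61°  ·
  (4,5): δ = 98.27°  ·
antipodal pairs: 4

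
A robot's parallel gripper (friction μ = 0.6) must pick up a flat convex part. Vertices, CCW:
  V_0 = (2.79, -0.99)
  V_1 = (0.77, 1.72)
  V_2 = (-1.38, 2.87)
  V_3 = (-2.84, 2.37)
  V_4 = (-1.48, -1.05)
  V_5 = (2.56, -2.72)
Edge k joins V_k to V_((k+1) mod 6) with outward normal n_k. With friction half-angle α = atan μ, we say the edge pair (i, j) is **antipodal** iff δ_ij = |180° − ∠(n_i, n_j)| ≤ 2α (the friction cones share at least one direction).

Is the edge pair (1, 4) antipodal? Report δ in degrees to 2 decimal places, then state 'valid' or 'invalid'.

δ = 5.68°, valid

α = atan 0.6 = 30.96°;  2α = 61.93°
edge 1: e_1 = (-2.15, +1.15);  n_1 = (+0.4717, +0.8818)
edge 4: e_4 = (+4.04, -1.67);  n_4 = (-0.3820, -0.9242)
∠(n_1, n_4) = 174.32°
δ = |180° − 174.32°| = 5.68°
5.68° ≤ 2α = 61.93°  →  valid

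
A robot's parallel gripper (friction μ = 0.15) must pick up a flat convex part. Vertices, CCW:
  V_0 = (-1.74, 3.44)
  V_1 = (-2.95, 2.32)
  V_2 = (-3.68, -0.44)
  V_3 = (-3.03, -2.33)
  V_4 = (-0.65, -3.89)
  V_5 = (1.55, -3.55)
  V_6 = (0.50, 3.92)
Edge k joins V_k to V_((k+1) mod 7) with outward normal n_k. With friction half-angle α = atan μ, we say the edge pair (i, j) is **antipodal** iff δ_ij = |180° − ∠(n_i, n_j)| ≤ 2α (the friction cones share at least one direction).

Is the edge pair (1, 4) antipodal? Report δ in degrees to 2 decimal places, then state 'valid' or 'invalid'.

α = atan 0.15 = 8.53°;  2α = 17.06°
edge 1: e_1 = (-0.73, -2.76);  n_1 = (-0.9668, +0.2557)
edge 4: e_4 = (+2.20, +0.34);  n_4 = (+0.1527, -0.9883)
∠(n_1, n_4) = 113.60°
δ = |180° − 113.60°| = 66.40°
66.40° > 2α = 17.06°  →  invalid

δ = 66.40°, invalid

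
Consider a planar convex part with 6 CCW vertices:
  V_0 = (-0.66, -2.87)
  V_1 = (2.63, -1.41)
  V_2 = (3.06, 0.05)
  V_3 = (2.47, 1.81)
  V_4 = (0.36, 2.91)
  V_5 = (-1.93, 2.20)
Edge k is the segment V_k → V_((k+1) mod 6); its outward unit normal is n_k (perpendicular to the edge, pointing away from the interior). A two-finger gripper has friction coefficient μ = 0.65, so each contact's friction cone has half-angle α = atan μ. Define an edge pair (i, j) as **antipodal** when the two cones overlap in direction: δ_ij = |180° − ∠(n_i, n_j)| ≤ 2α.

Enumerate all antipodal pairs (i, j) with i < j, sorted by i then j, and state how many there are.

α = atan 0.65 = 33.02°;  2α = 66.05°
n_0 = (+0.4056, -0.9140)
n_1 = (+0.9593, -0.2825)
n_2 = (+0.9481, +0.3178)
n_3 = (+0.4623, +0.8867)
n_4 = (-0.2961, +0.9551)
n_5 = (-0.9700, -0.2430)
  (0,1): δ = 130.34°  ·
  (0,2): δ = 95.40°  ·
  (0,3): δ = 51.46°  ✓
  (0,4): δ = 6.70°  ✓
  (0,5): δ = 80.13°  ·
  (1,2): δ = 145.06°  ·
  (1,3): δ = 101.12°  ·
  (1,4): δ = 56.36°  ✓
  (1,5): δ = 30.47°  ✓
  (2,3): δ = 136.07°  ·
  (2,4): δ = 91.31°  ·
  (2,5): δ = 4.47°  ✓
  (3,4): δ = 135.24°  ·
  (3,5): δ = 48.40°  ✓
  (4,5): δ = 93.16°  ·
antipodal pairs: 6

count = 6; pairs: (0,3), (0,4), (1,4), (1,5), (2,5), (3,5)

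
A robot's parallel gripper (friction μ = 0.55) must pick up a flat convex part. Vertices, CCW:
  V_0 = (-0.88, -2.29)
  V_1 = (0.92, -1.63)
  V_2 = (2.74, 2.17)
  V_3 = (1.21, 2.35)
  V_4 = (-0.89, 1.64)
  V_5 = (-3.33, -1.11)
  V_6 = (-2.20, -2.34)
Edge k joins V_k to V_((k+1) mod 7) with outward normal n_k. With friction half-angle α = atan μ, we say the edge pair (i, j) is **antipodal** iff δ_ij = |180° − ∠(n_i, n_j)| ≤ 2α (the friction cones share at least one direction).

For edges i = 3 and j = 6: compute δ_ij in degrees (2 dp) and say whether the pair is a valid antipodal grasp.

α = atan 0.55 = 28.81°;  2α = 57.62°
edge 3: e_3 = (-2.10, -0.71);  n_3 = (-0.3203, +0.9473)
edge 6: e_6 = (+1.32, +0.05);  n_6 = (+0.0379, -0.9993)
∠(n_3, n_6) = 163.49°
δ = |180° − 163.49°| = 16.51°
16.51° ≤ 2α = 57.62°  →  valid

δ = 16.51°, valid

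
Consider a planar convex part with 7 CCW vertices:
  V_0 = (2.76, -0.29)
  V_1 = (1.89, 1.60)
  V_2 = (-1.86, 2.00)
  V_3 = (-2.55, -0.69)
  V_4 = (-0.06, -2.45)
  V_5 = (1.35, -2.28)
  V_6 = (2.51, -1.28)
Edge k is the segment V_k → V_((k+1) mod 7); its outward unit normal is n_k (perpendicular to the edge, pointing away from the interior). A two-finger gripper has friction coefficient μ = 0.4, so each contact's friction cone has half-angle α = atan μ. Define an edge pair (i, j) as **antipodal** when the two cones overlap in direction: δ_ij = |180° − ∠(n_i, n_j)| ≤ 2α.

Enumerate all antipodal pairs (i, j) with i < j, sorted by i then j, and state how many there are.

count = 6; pairs: (0,2), (0,3), (1,3), (1,4), (2,5), (2,6)

α = atan 0.4 = 21.80°;  2α = 43.60°
n_0 = (+0.9084, +0.4181)
n_1 = (+0.1061, +0.9944)
n_2 = (-0.9686, +0.2485)
n_3 = (-0.5772, -0.8166)
n_4 = (+0.1197, -0.9928)
n_5 = (+0.6529, -0.7574)
n_6 = (+0.9696, -0.2448)
  (0,1): δ = 120.81°  ·
  (0,2): δ = 39.10°  ✓
  (0,3): δ = 30.03°  ✓
  (0,4): δ = 72.16°  ·
  (0,5): δ = 106.05°  ·
  (0,6): δ = 141.11°  ·
  (1,2): δ = 98.30°  ·
  (1,3): δ = 29.17°  ✓
  (1,4): δ = 12.96°  ✓
  (1,5): δ = 46.85°  ·
  (1,6): δ = 81.92°  ·
  (2,3): δ = 110.87°  ·
  (2,4): δ = 68.74°  ·
  (2,5): δ = 34.85°  ✓
  (2,6): δ = 0.21°  ✓
  (3,4): δ = 137.87°  ·
  (3,5): δ = 103.98°  ·
  (3,6): δ = 68.92°  ·
  (4,5): δ = 146.11°  ·
  (4,6): δ = 111.05°  ·
  (5,6): δ = 144.94°  ·
antipodal pairs: 6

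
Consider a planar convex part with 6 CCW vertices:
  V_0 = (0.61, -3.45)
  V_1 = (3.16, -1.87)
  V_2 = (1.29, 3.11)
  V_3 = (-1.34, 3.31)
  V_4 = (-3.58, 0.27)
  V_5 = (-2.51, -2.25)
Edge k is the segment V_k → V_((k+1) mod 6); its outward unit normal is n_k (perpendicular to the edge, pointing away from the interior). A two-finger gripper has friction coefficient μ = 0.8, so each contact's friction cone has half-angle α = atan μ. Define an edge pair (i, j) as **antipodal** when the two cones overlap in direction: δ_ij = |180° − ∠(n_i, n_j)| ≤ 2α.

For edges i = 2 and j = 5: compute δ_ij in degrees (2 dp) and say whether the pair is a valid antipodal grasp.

α = atan 0.8 = 38.66°;  2α = 77.32°
edge 2: e_2 = (-2.63, +0.20);  n_2 = (+0.0758, +0.9971)
edge 5: e_5 = (+3.12, -1.20);  n_5 = (-0.3590, -0.9333)
∠(n_2, n_5) = 163.31°
δ = |180° − 163.31°| = 16.69°
16.69° ≤ 2α = 77.32°  →  valid

δ = 16.69°, valid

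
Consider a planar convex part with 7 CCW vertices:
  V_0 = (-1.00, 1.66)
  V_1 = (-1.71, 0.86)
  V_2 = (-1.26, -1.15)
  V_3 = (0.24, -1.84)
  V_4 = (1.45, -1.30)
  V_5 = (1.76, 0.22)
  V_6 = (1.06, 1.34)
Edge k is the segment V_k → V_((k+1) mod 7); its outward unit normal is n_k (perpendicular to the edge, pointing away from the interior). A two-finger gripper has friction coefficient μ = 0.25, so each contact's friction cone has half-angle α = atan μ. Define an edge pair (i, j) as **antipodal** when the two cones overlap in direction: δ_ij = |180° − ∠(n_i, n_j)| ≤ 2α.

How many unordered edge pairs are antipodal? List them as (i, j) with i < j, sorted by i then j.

α = atan 0.25 = 14.04°;  2α = 28.07°
n_0 = (-0.7479, +0.6638)
n_1 = (-0.9758, -0.2185)
n_2 = (-0.4179, -0.9085)
n_3 = (+0.4075, -0.9132)
n_4 = (+0.9798, -0.1998)
n_5 = (+0.8480, +0.5300)
n_6 = (+0.1535, +0.9881)
  (0,1): δ = 125.79°  ·
  (0,2): δ = 73.11°  ·
  (0,3): δ = 24.36°  ✓
  (0,4): δ = 30.06°  ·
  (0,5): δ = 73.59°  ·
  (0,6): δ = 122.76°  ·
  (1,2): δ = 127.32°  ·
  (1,3): δ = 78.57°  ·
  (1,4): δ = 24.15°  ✓
  (1,5): δ = 19.39°  ✓
  (1,6): δ = 68.55°  ·
  (2,3): δ = 131.25°  ·
  (2,4): δ = 76.82°  ·
  (2,5): δ = 33.29°  ·
  (2,6): δ = 15.87°  ✓
  (3,4): δ = 125.58°  ·
  (3,5): δ = 82.04°  ·
  (3,6): δ = 32.88°  ·
  (4,5): δ = 136.47°  ·
  (4,6): δ = 87.30°  ·
  (5,6): δ = 130.84°  ·
antipodal pairs: 4

count = 4; pairs: (0,3), (1,4), (1,5), (2,6)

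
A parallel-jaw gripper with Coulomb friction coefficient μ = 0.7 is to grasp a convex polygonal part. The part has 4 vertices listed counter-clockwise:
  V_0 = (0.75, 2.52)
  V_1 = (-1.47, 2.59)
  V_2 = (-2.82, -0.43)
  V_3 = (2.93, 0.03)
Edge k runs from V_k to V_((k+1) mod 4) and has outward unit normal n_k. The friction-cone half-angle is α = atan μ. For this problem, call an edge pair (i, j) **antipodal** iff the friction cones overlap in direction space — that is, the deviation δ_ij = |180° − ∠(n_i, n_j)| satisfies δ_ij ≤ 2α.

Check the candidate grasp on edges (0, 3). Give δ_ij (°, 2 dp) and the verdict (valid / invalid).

δ = 133.01°, invalid

α = atan 0.7 = 34.99°;  2α = 69.98°
edge 0: e_0 = (-2.22, +0.07);  n_0 = (+0.0315, +0.9995)
edge 3: e_3 = (-2.18, +2.49);  n_3 = (+0.7524, +0.6587)
∠(n_0, n_3) = 46.99°
δ = |180° − 46.99°| = 133.01°
133.01° > 2α = 69.98°  →  invalid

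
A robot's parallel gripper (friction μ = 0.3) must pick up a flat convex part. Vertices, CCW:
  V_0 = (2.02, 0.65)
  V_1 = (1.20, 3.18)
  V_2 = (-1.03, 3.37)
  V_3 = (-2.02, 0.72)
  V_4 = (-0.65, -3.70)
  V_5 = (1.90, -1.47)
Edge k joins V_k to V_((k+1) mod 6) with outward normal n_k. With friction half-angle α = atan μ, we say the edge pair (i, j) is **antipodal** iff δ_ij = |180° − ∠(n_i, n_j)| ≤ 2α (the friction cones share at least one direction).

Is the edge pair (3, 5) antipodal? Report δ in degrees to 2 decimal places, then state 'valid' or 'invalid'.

δ = 20.46°, valid

α = atan 0.3 = 16.70°;  2α = 33.40°
edge 3: e_3 = (+1.37, -4.42);  n_3 = (-0.9552, -0.2961)
edge 5: e_5 = (+0.12, +2.12);  n_5 = (+0.9984, -0.0565)
∠(n_3, n_5) = 159.54°
δ = |180° − 159.54°| = 20.46°
20.46° ≤ 2α = 33.40°  →  valid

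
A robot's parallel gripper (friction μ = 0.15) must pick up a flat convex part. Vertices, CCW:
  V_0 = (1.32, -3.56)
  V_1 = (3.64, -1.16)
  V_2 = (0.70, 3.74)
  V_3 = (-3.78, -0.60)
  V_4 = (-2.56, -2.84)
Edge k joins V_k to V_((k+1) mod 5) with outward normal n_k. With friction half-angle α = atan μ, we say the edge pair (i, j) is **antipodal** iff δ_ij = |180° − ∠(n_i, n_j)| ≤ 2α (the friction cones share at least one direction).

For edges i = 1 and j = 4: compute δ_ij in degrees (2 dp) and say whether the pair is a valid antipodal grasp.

α = atan 0.15 = 8.53°;  2α = 17.06°
edge 1: e_1 = (-2.94, +4.90);  n_1 = (+0.8575, +0.5145)
edge 4: e_4 = (+3.88, -0.72);  n_4 = (-0.1825, -0.9832)
∠(n_1, n_4) = 131.48°
δ = |180° − 131.48°| = 48.52°
48.52° > 2α = 17.06°  →  invalid

δ = 48.52°, invalid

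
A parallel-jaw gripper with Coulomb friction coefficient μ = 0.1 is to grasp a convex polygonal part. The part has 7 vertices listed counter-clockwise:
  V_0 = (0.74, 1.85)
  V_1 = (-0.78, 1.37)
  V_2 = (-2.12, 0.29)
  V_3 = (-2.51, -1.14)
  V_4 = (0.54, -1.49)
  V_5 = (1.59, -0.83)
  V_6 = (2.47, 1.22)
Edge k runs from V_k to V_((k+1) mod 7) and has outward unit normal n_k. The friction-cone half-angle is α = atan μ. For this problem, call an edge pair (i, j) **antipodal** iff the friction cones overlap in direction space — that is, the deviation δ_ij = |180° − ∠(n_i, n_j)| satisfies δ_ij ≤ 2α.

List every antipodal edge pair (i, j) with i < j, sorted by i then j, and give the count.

count = 2; pairs: (1,4), (2,5)

α = atan 0.1 = 5.71°;  2α = 11.42°
n_0 = (-0.3011, +0.9536)
n_1 = (-0.6275, +0.7786)
n_2 = (-0.9648, +0.2631)
n_3 = (-0.1140, -0.9935)
n_4 = (+0.5322, -0.8466)
n_5 = (+0.9189, -0.3945)
n_6 = (+0.3422, +0.9396)
  (0,1): δ = 158.66°  ·
  (0,2): δ = 122.78°  ·
  (0,3): δ = 24.07°  ·
  (0,4): δ = 14.63°  ·
  (0,5): δ = 49.24°  ·
  (0,6): δ = 142.46°  ·
  (1,2): δ = 144.12°  ·
  (1,3): δ = 45.41°  ·
  (1,4): δ = 6.72°  ✓
  (1,5): δ = 27.90°  ·
  (1,6): δ = 121.12°  ·
  (2,3): δ = 81.29°  ·
  (2,4): δ = 42.59°  ·
  (2,5): δ = 7.98°  ✓
  (2,6): δ = 85.25°  ·
  (3,4): δ = 141.30°  ·
  (3,5): δ = 106.69°  ·
  (3,6): δ = 13.46°  ·
  (4,5): δ = 145.38°  ·
  (4,6): δ = 52.16°  ·
  (5,6): δ = 86.78°  ·
antipodal pairs: 2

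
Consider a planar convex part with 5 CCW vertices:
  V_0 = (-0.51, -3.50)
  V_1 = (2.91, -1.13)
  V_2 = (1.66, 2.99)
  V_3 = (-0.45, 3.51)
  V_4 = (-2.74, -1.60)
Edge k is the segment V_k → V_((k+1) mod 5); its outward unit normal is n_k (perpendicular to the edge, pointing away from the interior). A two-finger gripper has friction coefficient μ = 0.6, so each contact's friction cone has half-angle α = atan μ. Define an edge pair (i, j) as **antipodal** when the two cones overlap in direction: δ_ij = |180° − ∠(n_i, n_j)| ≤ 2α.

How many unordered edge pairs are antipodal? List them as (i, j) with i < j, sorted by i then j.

count = 5; pairs: (0,2), (0,3), (1,3), (1,4), (2,4)

α = atan 0.6 = 30.96°;  2α = 61.93°
n_0 = (+0.5696, -0.8219)
n_1 = (+0.9569, +0.2903)
n_2 = (+0.2393, +0.9709)
n_3 = (-0.9126, +0.4090)
n_4 = (-0.6485, -0.7612)
  (0,1): δ = 107.84°  ·
  (0,2): δ = 48.57°  ✓
  (0,3): δ = 31.14°  ✓
  (0,4): δ = 104.85°  ·
  (1,2): δ = 120.72°  ·
  (1,3): δ = 41.02°  ✓
  (1,4): δ = 32.69°  ✓
  (2,3): δ = 100.29°  ·
  (2,4): δ = 26.59°  ✓
  (3,4): δ = 106.29°  ·
antipodal pairs: 5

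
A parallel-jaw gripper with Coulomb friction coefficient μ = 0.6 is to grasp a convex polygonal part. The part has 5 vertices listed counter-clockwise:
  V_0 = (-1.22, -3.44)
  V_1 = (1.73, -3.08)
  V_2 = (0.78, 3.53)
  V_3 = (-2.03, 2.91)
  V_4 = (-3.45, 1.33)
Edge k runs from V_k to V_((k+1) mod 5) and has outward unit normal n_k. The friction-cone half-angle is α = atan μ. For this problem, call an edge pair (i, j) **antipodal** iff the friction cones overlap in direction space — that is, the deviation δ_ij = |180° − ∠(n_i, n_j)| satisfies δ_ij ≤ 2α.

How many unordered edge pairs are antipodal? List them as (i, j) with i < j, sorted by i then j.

α = atan 0.6 = 30.96°;  2α = 61.93°
n_0 = (+0.1211, -0.9926)
n_1 = (+0.9898, +0.1423)
n_2 = (-0.2155, +0.9765)
n_3 = (-0.7438, +0.6684)
n_4 = (-0.9059, -0.4235)
  (0,1): δ = 88.78°  ·
  (0,2): δ = 5.48°  ✓
  (0,3): δ = 41.10°  ✓
  (0,4): δ = 108.10°  ·
  (1,2): δ = 85.74°  ·
  (1,3): δ = 50.13°  ✓
  (1,4): δ = 16.88°  ✓
  (2,3): δ = 144.39°  ·
  (2,4): δ = 77.39°  ·
  (3,4): δ = 113.00°  ·
antipodal pairs: 4

count = 4; pairs: (0,2), (0,3), (1,3), (1,4)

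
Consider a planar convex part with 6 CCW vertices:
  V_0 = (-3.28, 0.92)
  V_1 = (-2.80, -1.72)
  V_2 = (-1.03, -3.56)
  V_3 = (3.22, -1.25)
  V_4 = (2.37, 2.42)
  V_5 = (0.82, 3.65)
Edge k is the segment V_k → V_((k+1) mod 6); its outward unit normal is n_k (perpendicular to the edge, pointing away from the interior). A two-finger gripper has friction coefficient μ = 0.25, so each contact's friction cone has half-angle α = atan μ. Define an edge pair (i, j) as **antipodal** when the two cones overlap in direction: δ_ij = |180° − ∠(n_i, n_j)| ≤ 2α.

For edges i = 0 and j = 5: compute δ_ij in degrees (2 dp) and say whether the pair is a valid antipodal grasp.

δ = 113.35°, invalid

α = atan 0.25 = 14.04°;  2α = 28.07°
edge 0: e_0 = (+0.48, -2.64);  n_0 = (-0.9839, -0.1789)
edge 5: e_5 = (-4.10, -2.73);  n_5 = (-0.5542, +0.8324)
∠(n_0, n_5) = 66.65°
δ = |180° − 66.65°| = 113.35°
113.35° > 2α = 28.07°  →  invalid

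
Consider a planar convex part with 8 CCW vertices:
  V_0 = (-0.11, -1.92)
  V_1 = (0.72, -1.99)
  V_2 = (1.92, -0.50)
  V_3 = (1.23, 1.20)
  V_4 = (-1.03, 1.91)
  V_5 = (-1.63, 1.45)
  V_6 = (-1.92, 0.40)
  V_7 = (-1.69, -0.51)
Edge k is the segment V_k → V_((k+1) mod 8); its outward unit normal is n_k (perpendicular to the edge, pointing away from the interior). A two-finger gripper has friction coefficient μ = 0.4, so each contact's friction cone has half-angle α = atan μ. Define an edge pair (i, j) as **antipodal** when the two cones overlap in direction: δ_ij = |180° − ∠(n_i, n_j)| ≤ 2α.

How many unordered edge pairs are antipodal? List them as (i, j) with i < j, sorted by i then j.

α = atan 0.4 = 21.80°;  2α = 43.60°
n_0 = (-0.0840, -0.9965)
n_1 = (+0.7788, -0.6272)
n_2 = (+0.9266, +0.3761)
n_3 = (+0.2997, +0.9540)
n_4 = (-0.6084, +0.7936)
n_5 = (-0.9639, +0.2662)
n_6 = (-0.9695, -0.2450)
n_7 = (-0.6658, -0.7461)
  (0,1): δ = 124.03°  ·
  (0,2): δ = 63.09°  ·
  (0,3): δ = 12.62°  ✓
  (0,4): δ = 42.30°  ✓
  (0,5): δ = 79.38°  ·
  (0,6): δ = 109.01°  ·
  (0,7): δ = 143.07°  ·
  (1,2): δ = 119.06°  ·
  (1,3): δ = 68.59°  ·
  (1,4): δ = 13.68°  ✓
  (1,5): δ = 23.41°  ✓
  (1,6): δ = 53.03°  ·
  (1,7): δ = 87.10°  ·
  (2,3): δ = 129.53°  ·
  (2,4): δ = 74.62°  ·
  (2,5): δ = 37.53°  ✓
  (2,6): δ = 7.91°  ✓
  (2,7): δ = 26.16°  ✓
  (3,4): δ = 125.08°  ·
  (3,5): δ = 88.00°  ·
  (3,6): δ = 58.38°  ·
  (3,7): δ = 24.31°  ✓
  (4,5): δ = 142.92°  ·
  (4,6): δ = 113.29°  ·
  (4,7): δ = 79.22°  ·
  (5,6): δ = 150.38°  ·
  (5,7): δ = 116.31°  ·
  (6,7): δ = 145.93°  ·
antipodal pairs: 8

count = 8; pairs: (0,3), (0,4), (1,4), (1,5), (2,5), (2,6), (2,7), (3,7)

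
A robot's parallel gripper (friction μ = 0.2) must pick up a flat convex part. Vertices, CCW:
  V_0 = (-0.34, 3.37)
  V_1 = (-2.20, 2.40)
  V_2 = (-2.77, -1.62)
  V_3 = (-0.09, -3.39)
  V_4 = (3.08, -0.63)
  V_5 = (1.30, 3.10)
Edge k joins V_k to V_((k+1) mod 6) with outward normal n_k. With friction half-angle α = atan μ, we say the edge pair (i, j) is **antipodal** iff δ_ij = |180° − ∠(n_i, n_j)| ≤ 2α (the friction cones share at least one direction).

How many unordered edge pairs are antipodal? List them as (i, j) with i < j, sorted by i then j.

count = 1; pairs: (0,3)

α = atan 0.2 = 11.31°;  2α = 22.62°
n_0 = (-0.4624, +0.8867)
n_1 = (-0.9901, +0.1404)
n_2 = (-0.5511, -0.8344)
n_3 = (+0.6566, -0.7542)
n_4 = (+0.9025, +0.4307)
n_5 = (+0.1624, +0.9867)
  (0,1): δ = 125.61°  ·
  (0,2): δ = 60.98°  ·
  (0,3): δ = 13.50°  ✓
  (0,4): δ = 87.97°  ·
  (0,5): δ = 143.11°  ·
  (1,2): δ = 115.37°  ·
  (1,3): δ = 40.88°  ·
  (1,4): δ = 33.58°  ·
  (1,5): δ = 88.72°  ·
  (2,3): δ = 105.51°  ·
  (2,4): δ = 31.05°  ·
  (2,5): δ = 24.09°  ·
  (3,4): δ = 105.53°  ·
  (3,5): δ = 50.39°  ·
  (4,5): δ = 124.86°  ·
antipodal pairs: 1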